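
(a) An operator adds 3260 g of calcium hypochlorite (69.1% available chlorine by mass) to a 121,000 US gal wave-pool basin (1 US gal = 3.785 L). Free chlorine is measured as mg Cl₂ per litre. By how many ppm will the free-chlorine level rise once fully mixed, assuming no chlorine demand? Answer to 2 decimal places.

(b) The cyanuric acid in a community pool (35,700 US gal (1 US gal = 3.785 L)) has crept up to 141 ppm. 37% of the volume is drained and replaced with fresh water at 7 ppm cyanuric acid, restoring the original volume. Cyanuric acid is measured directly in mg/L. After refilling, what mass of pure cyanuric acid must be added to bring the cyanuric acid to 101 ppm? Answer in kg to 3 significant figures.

(a) 4.92 ppm; (b) 1.29 kg

(a) Volume: 121,000 US gal × 3.785 L/gal = 457,985 L.
(a) Available chlorine delivered: 3260 g × 0.691 = 2253 g as Cl₂.
(a) Concentration rise: 2253 g / 457,985 L = 4.919 mg/L = 4.92 ppm.

(b) Volume: 35,700 US gal × 3.785 L/gal = 135,124 L.
(b) After draining 37% and refilling: 141 × 0.63 + 7 × 0.37 = 91.42 ppm.
(b) Deficit to target: 101 − 91.42 = 9.58 mg/L.
(b) Mass: 9.58 mg/L × 135,124 L = 1294 g cyanuric acid.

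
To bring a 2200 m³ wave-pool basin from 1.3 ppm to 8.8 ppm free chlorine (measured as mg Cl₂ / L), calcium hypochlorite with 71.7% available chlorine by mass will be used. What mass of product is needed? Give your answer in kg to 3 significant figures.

Volume: 2200 m³ = 2,200,000 L.
Chlorine deficit: 8.8 − 1.3 = 7.5 ppm = 7.5 mg/L as Cl₂.
Cl₂ equivalent needed: 7.5 mg/L × 2,200,000 L = 16,500,000 mg = 16,500 g.
Product at 71.7% available chlorine: 16,500 / 0.717 = 23,010 g.

23.0 kg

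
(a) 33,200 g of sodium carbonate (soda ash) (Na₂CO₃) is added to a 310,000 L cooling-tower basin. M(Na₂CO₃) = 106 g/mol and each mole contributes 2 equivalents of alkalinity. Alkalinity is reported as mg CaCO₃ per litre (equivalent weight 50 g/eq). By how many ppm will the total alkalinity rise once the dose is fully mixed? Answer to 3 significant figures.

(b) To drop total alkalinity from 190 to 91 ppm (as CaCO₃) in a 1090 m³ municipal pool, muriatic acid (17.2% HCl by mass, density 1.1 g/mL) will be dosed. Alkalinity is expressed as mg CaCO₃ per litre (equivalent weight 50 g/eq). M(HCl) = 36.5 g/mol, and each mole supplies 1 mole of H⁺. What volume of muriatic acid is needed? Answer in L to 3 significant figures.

(a) 101 ppm; (b) 416 L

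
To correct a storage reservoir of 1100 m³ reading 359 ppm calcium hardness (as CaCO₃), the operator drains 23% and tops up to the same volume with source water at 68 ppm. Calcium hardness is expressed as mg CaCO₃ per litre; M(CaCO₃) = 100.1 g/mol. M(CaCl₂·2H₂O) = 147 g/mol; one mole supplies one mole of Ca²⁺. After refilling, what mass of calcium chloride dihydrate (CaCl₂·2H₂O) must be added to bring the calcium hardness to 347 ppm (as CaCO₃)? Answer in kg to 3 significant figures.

88.7 kg

Volume: 1100 m³ = 1,100,000 L.
After draining 23% and refilling: 359 × 0.77 + 68 × 0.23 = 292.07 ppm.
Deficit to target: 347 − 292.07 = 54.93 mg/L.
As CaCO₃: 54.93 mg/L × 1,100,000 L = 60,420 g; ÷ 100.1 = 603.6 mol Ca²⁺.
Mass: 603.6 × 147 = 88,730 g.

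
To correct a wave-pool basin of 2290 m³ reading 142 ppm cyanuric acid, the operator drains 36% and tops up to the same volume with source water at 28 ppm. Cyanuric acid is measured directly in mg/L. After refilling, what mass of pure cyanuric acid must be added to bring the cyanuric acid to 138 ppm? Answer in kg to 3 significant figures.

Volume: 2290 m³ = 2,290,000 L.
After draining 36% and refilling: 142 × 0.64 + 28 × 0.36 = 100.96 ppm.
Deficit to target: 138 − 100.96 = 37.04 mg/L.
Mass: 37.04 mg/L × 2,290,000 L = 84,820 g cyanuric acid.

84.8 kg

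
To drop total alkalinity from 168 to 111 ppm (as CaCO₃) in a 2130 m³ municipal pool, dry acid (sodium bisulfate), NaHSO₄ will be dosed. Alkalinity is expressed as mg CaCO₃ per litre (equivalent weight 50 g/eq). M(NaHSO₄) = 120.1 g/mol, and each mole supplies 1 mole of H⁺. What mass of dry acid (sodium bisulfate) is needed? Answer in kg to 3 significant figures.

292 kg

Volume: 2130 m³ = 2,130,000 L.
Alkalinity to neutralize: (168 − 111) = 57 mg/L as CaCO₃ × 2,130,000 L = 121,400 g as CaCO₃.
Equivalents of H⁺ required: 121,400 ÷ 50 g/eq = 2428 eq = 2428 mol NaHSO₄.
Mass of NaHSO₄: 2428 × 120.1 = 291,600 g.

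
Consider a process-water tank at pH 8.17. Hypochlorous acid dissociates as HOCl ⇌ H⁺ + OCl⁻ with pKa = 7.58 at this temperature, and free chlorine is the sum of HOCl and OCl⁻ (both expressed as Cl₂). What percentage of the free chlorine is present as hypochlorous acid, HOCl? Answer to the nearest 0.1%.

20.4%

[OCl⁻]/[HOCl] = 10^(pH − pKa) = 10^(8.17 − 7.58) = 10^0.59 = 3.89.
Fraction as HOCl = 1 / (1 + 3.89) = 0.2045.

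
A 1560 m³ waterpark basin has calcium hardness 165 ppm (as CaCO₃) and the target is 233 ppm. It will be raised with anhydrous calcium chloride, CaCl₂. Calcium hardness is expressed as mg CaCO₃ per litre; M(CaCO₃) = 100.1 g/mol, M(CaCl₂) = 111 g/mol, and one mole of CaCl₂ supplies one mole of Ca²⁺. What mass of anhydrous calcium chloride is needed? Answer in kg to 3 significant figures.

118 kg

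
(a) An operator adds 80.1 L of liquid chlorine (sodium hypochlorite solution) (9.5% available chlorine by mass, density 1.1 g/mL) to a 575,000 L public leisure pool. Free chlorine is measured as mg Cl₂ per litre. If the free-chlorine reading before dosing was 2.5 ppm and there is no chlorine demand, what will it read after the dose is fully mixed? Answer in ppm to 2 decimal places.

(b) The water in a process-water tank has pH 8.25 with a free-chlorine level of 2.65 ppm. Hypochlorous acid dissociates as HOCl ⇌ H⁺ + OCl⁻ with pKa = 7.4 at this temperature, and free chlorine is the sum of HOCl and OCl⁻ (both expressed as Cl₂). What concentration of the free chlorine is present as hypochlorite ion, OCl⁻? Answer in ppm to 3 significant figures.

(a) 17.06 ppm; (b) 2.32 ppm

(a) Mass of solution: 80.1 L × 1000 mL/L × 1.1 g/mL = 88,110 g.
(a) Available chlorine delivered: 88,110 g × 0.095 = 8370 g as Cl₂.
(a) Concentration rise: 8370 g / 575,000 L = 14.56 mg/L = 14.56 ppm.
(a) Final FC: 2.5 + 14.56 = 17.06 ppm.

(b) [OCl⁻]/[HOCl] = 10^(pH − pKa) = 10^(8.25 − 7.4) = 10^0.85 = 7.079.
(b) Fraction as HOCl = 1 / (1 + 7.079) = 0.1238.
(b) OCl⁻ = (1 − 0.1238) × 2.65 ppm = 2.322 ppm.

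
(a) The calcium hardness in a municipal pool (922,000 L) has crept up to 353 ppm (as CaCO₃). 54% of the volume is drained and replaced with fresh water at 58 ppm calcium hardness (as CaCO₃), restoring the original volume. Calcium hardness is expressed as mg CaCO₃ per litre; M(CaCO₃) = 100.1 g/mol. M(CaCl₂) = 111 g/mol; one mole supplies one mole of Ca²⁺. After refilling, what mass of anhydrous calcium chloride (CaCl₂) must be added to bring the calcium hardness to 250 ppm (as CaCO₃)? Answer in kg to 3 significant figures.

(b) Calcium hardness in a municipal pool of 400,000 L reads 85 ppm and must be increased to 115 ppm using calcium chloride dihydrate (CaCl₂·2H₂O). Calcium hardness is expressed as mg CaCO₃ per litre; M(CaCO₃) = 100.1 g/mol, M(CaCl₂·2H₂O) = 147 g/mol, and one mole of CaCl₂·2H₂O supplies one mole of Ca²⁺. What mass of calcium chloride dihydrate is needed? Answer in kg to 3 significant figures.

(a) 57.6 kg; (b) 17.6 kg

(a) After draining 54% and refilling: 353 × 0.46 + 58 × 0.54 = 193.7 ppm.
(a) Deficit to target: 250 − 193.7 = 56.3 mg/L.
(a) As CaCO₃: 56.3 mg/L × 922,000 L = 51,910 g; ÷ 100.1 = 518.6 mol Ca²⁺.
(a) Mass: 518.6 × 111 = 57,560 g.

(b) Hardness to add: (115 − 85) = 30 mg/L as CaCO₃ × 400,000 L = 12,000 g as CaCO₃.
(b) Moles of Ca²⁺ (1 mol Ca²⁺ ≡ 1 mol CaCO₃): 12,000 / 100.1 g/mol = 119.9 mol.
(b) Mass of CaCl₂·2H₂O: 119.9 × 147 = 17,620 g.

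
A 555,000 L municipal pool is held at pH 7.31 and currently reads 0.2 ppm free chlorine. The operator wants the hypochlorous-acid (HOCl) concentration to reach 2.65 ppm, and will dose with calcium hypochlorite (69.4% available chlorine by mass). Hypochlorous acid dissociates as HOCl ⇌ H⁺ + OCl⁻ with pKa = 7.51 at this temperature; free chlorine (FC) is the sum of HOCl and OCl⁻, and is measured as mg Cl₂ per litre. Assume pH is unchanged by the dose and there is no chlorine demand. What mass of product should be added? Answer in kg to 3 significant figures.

3.30 kg

[OCl⁻]/[HOCl] = 10^(pH − pKa) = 10^(7.31 − 7.51) = 0.631; fraction as HOCl = 1/(1 + 0.631) = 0.6131.
Free chlorine required for 2.65 ppm HOCl: 2.65 / 0.6131 = 4.322 ppm.
FC to add: 4.322 − 0.2 = 4.122 mg/L as Cl₂.
Cl₂ equivalent: 4.122 mg/L × 555,000 L = 2288 g.
Product at 69.4% available Cl: 2288 / 0.694 = 3296 g.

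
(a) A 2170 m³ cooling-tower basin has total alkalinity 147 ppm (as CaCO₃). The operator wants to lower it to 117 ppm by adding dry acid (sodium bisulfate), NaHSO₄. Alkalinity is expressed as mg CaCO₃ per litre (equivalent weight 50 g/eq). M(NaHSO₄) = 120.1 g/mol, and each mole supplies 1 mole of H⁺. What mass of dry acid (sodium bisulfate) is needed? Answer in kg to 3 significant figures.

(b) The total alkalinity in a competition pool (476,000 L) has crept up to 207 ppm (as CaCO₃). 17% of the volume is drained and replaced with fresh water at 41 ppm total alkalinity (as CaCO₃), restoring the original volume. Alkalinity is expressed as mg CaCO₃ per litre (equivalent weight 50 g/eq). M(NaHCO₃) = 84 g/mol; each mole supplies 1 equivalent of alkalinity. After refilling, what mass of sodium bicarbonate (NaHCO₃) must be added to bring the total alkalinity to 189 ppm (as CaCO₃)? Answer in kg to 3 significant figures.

(a) Volume: 2170 m³ = 2,170,000 L.
(a) Alkalinity to neutralize: (147 − 117) = 30 mg/L as CaCO₃ × 2,170,000 L = 65,100 g as CaCO₃.
(a) Equivalents of H⁺ required: 65,100 ÷ 50 g/eq = 1302 eq = 1302 mol NaHSO₄.
(a) Mass of NaHSO₄: 1302 × 120.1 = 156,400 g.

(b) After draining 17% and refilling: 207 × 0.83 + 41 × 0.17 = 178.78 ppm.
(b) Deficit to target: 189 − 178.78 = 10.22 mg/L.
(b) As CaCO₃: 10.22 mg/L × 476,000 L = 4865 g; ÷ 50 g/eq ÷ 1 = 97.29 mol NaHCO₃.
(b) Mass: 97.29 × 84 = 8173 g.

(a) 156 kg; (b) 8.17 kg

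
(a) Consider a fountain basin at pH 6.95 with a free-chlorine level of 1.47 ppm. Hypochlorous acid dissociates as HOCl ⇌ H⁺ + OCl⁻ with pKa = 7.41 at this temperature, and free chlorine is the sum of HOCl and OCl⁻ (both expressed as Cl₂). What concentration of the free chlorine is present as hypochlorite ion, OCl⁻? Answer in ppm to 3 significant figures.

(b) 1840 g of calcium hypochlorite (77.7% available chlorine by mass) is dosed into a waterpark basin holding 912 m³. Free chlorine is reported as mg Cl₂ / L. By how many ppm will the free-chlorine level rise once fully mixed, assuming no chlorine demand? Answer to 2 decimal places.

(a) [OCl⁻]/[HOCl] = 10^(pH − pKa) = 10^(6.95 − 7.41) = 10^-0.46 = 0.3467.
(a) Fraction as HOCl = 1 / (1 + 0.3467) = 0.7425.
(a) OCl⁻ = (1 − 0.7425) × 1.47 ppm = 0.3785 ppm.

(b) Volume: 912 m³ = 912,000 L.
(b) Available chlorine delivered: 1840 g × 0.777 = 1430 g as Cl₂.
(b) Concentration rise: 1430 g / 912,000 L = 1.568 mg/L = 1.57 ppm.

(a) 0.378 ppm; (b) 1.57 ppm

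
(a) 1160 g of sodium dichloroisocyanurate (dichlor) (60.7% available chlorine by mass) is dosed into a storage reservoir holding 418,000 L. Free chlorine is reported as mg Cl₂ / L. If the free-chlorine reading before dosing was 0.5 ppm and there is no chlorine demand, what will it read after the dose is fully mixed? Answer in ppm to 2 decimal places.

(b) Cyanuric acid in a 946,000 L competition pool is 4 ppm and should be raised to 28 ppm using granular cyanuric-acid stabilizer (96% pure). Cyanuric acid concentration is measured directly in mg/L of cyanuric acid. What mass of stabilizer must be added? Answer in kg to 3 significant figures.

(a) 2.18 ppm; (b) 23.6 kg

(a) Available chlorine delivered: 1160 g × 0.607 = 704.1 g as Cl₂.
(a) Concentration rise: 704.1 g / 418,000 L = 1.684 mg/L = 1.68 ppm.
(a) Final FC: 0.5 + 1.68 = 2.18 ppm.

(b) CYA to add: (28 − 4) = 24 mg/L × 946,000 L = 22,700 g cyanuric acid.
(b) At 96% purity: 22,700 / 0.96 = 23,650 g product.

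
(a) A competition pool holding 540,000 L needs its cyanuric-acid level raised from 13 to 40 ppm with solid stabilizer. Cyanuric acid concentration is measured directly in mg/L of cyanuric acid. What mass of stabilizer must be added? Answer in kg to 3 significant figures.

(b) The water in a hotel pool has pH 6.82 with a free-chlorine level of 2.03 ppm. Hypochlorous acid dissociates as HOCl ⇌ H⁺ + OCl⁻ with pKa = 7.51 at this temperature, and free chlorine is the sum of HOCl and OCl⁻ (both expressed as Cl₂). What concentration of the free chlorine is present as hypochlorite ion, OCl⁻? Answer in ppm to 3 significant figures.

(a) 14.6 kg; (b) 0.344 ppm

(a) CYA to add: (40 − 13) = 27 mg/L × 540,000 L = 14,580 g cyanuric acid.

(b) [OCl⁻]/[HOCl] = 10^(pH − pKa) = 10^(6.82 − 7.51) = 10^-0.69 = 0.2042.
(b) Fraction as HOCl = 1 / (1 + 0.2042) = 0.8304.
(b) OCl⁻ = (1 − 0.8304) × 2.03 ppm = 0.3442 ppm.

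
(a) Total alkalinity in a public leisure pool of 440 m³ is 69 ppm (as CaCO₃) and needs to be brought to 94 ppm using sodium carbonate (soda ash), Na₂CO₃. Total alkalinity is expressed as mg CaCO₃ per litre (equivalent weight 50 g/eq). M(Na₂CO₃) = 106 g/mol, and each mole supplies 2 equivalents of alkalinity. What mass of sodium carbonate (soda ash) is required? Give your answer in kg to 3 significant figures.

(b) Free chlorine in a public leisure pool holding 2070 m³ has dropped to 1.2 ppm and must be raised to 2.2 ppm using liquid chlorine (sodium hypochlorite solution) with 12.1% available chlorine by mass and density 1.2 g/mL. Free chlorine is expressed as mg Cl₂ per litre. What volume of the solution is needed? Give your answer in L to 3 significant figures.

(a) 11.7 kg; (b) 14.3 L

(a) Volume: 440 m³ = 440,000 L.
(a) Alkalinity to add: (94 − 69) = 25 mg/L as CaCO₃ × 440,000 L = 11,000 g as CaCO₃.
(a) Equivalents: 11,000 g ÷ 50 g/eq = 220 eq.
(a) Each mole of Na₂CO₃ supplies 2 eq, so 220 / 2 = 110 mol.
(a) Mass: 110 mol × 106 g/mol = 11,660 g.

(b) Volume: 2070 m³ = 2,070,000 L.
(b) Chlorine deficit: 2.2 − 1.2 = 1 ppm = 1 mg/L as Cl₂.
(b) Cl₂ equivalent needed: 1 mg/L × 2,070,000 L = 2,070,000 mg = 2070 g.
(b) Product at 12.1% available chlorine: 2070 / 0.121 = 17,110 g.
(b) Volume at density 1.2 g/mL: 17,110 g ÷ 1.2 g/mL = 14,260 mL.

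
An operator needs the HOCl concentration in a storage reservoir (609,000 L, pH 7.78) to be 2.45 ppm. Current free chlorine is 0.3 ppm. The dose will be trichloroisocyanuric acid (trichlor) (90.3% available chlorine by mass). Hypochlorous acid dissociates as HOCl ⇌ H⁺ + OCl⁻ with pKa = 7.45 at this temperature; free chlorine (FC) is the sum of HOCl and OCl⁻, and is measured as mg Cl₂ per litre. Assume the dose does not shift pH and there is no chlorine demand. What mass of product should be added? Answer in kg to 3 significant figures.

4.98 kg

[OCl⁻]/[HOCl] = 10^(pH − pKa) = 10^(7.78 − 7.45) = 2.138; fraction as HOCl = 1/(1 + 2.138) = 0.3187.
Free chlorine required for 2.45 ppm HOCl: 2.45 / 0.3187 = 7.688 ppm.
FC to add: 7.688 − 0.3 = 7.388 mg/L as Cl₂.
Cl₂ equivalent: 7.388 mg/L × 609,000 L = 4499 g.
Product at 90.3% available Cl: 4499 / 0.903 = 4983 g.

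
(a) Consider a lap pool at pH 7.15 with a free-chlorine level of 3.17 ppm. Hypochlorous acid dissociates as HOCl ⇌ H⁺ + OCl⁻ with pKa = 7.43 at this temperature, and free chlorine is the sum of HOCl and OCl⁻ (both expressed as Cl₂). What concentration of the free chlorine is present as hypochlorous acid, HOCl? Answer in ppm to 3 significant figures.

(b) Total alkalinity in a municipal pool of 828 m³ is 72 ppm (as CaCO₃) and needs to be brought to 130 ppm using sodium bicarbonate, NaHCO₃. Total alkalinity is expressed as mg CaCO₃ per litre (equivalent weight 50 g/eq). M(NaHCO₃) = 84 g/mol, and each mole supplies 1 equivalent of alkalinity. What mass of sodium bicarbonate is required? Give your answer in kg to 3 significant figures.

(a) [OCl⁻]/[HOCl] = 10^(pH − pKa) = 10^(7.15 − 7.43) = 10^-0.28 = 0.5248.
(a) Fraction as HOCl = 1 / (1 + 0.5248) = 0.6558.
(a) HOCl = 0.6558 × 3.17 ppm = 2.079 ppm.

(b) Volume: 828 m³ = 828,000 L.
(b) Alkalinity to add: (130 − 72) = 58 mg/L as CaCO₃ × 828,000 L = 48,020 g as CaCO₃.
(b) Equivalents: 48,020 g ÷ 50 g/eq = 960.5 eq.
(b) NaHCO₃ supplies 1 eq per mole → 960.5 mol.
(b) Mass: 960.5 mol × 84 g/mol = 80,680 g.

(a) 2.08 ppm; (b) 80.7 kg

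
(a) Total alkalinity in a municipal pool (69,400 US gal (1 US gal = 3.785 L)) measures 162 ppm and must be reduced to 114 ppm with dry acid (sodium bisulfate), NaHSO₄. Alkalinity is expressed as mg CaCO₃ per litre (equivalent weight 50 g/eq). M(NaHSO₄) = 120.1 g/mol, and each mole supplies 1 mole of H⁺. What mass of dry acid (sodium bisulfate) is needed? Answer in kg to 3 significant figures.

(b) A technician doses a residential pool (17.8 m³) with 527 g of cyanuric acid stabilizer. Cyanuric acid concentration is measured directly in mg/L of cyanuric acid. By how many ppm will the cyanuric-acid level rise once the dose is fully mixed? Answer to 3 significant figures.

(a) 30.3 kg; (b) 29.6 ppm

(a) Volume: 69,400 US gal × 3.785 L/gal = 262,679 L.
(a) Alkalinity to neutralize: (162 − 114) = 48 mg/L as CaCO₃ × 262,679 L = 12,610 g as CaCO₃.
(a) Equivalents of H⁺ required: 12,610 ÷ 50 g/eq = 252.2 eq = 252.2 mol NaHSO₄.
(a) Mass of NaHSO₄: 252.2 × 120.1 = 30,290 g.

(b) Volume: 17.8 m³ = 17,800 L.
(b) Rise: 527 g / 17,800 L × 1000 = 29.61 mg/L.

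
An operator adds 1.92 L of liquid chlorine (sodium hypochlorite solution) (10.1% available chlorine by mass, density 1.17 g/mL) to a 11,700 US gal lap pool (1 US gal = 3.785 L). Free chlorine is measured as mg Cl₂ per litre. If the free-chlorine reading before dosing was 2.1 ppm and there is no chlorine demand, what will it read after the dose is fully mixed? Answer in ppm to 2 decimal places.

7.22 ppm

Volume: 11,700 US gal × 3.785 L/gal = 44,284 L.
Mass of solution: 1.92 L × 1000 mL/L × 1.17 g/mL = 2246 g.
Available chlorine delivered: 2246 g × 0.101 = 226.9 g as Cl₂.
Concentration rise: 226.9 g / 44,284 L = 5.123 mg/L = 5.12 ppm.
Final FC: 2.1 + 5.12 = 7.22 ppm.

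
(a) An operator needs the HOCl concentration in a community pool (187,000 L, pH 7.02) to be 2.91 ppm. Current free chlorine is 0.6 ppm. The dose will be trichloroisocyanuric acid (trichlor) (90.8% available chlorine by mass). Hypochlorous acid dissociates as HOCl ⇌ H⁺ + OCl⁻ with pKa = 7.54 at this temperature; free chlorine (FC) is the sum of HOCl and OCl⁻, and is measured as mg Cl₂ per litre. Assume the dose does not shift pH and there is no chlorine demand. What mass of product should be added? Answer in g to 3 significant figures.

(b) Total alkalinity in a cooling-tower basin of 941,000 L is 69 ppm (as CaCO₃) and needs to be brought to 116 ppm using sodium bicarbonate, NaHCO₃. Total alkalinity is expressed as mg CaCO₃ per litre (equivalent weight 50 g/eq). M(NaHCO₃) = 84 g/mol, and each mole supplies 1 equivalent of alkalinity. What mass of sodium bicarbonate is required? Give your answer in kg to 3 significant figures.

(a) 657 g; (b) 74.3 kg

(a) [OCl⁻]/[HOCl] = 10^(pH − pKa) = 10^(7.02 − 7.54) = 0.302; fraction as HOCl = 1/(1 + 0.302) = 0.7681.
(a) Free chlorine required for 2.91 ppm HOCl: 2.91 / 0.7681 = 3.789 ppm.
(a) FC to add: 3.789 − 0.6 = 3.189 mg/L as Cl₂.
(a) Cl₂ equivalent: 3.189 mg/L × 187,000 L = 596.3 g.
(a) Product at 90.8% available Cl: 596.3 / 0.908 = 656.7 g.

(b) Alkalinity to add: (116 − 69) = 47 mg/L as CaCO₃ × 941,000 L = 44,230 g as CaCO₃.
(b) Equivalents: 44,230 g ÷ 50 g/eq = 884.5 eq.
(b) NaHCO₃ supplies 1 eq per mole → 884.5 mol.
(b) Mass: 884.5 mol × 84 g/mol = 74,300 g.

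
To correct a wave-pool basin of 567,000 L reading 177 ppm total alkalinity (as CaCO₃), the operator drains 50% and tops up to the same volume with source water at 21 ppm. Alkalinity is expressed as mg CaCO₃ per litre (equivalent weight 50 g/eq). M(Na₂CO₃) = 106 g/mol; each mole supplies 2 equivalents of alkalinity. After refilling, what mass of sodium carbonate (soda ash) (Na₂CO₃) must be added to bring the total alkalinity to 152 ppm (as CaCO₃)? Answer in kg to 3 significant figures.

After draining 50% and refilling: 177 × 0.50 + 21 × 0.50 = 99 ppm.
Deficit to target: 152 − 99 = 53 mg/L.
As CaCO₃: 53 mg/L × 567,000 L = 30,050 g; ÷ 50 g/eq ÷ 2 = 300.5 mol Na₂CO₃.
Mass: 300.5 × 106 = 31,850 g.

31.9 kg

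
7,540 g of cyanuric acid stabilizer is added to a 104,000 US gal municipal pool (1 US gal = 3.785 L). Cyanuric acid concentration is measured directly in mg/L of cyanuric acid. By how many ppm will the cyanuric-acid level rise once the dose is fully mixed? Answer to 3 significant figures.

Volume: 104,000 US gal × 3.785 L/gal = 393,640 L.
Rise: 7,540 g / 393,640 L × 1000 = 19.15 mg/L.

19.2 ppm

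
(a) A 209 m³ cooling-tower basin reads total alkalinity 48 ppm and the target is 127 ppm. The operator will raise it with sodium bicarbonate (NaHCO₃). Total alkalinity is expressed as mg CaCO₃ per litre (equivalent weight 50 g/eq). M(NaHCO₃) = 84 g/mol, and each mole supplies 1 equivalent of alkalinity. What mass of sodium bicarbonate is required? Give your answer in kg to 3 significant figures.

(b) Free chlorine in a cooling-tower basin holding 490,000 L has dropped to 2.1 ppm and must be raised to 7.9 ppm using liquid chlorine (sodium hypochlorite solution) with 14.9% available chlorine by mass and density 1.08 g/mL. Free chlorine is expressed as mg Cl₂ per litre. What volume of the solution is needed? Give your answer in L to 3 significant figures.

(a) 27.7 kg; (b) 17.7 L

(a) Volume: 209 m³ = 209,000 L.
(a) Alkalinity to add: (127 − 48) = 79 mg/L as CaCO₃ × 209,000 L = 16,510 g as CaCO₃.
(a) Equivalents: 16,510 g ÷ 50 g/eq = 330.2 eq.
(a) NaHCO₃ supplies 1 eq per mole → 330.2 mol.
(a) Mass: 330.2 mol × 84 g/mol = 27,740 g.

(b) Chlorine deficit: 7.9 − 2.1 = 5.8 ppm = 5.8 mg/L as Cl₂.
(b) Cl₂ equivalent needed: 5.8 mg/L × 490,000 L = 2,842,000 mg = 2842 g.
(b) Product at 14.9% available chlorine: 2842 / 0.149 = 19,070 g.
(b) Volume at density 1.08 g/mL: 19,070 g ÷ 1.08 g/mL = 17,660 mL.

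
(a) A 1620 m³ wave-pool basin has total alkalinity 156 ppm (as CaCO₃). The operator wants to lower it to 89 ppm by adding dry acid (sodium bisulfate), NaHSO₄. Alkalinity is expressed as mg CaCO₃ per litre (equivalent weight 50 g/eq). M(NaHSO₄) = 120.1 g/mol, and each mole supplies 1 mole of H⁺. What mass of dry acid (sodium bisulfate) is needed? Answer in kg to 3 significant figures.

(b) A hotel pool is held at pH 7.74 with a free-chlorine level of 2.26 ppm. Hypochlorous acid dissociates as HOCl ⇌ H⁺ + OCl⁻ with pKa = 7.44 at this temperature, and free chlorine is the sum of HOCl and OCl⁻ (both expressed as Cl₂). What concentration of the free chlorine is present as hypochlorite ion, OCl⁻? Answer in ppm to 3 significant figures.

(a) 261 kg; (b) 1.51 ppm

(a) Volume: 1620 m³ = 1,620,000 L.
(a) Alkalinity to neutralize: (156 − 89) = 67 mg/L as CaCO₃ × 1,620,000 L = 108,500 g as CaCO₃.
(a) Equivalents of H⁺ required: 108,500 ÷ 50 g/eq = 2171 eq = 2171 mol NaHSO₄.
(a) Mass of NaHSO₄: 2171 × 120.1 = 260,700 g.

(b) [OCl⁻]/[HOCl] = 10^(pH − pKa) = 10^(7.74 − 7.44) = 10^0.30 = 1.995.
(b) Fraction as HOCl = 1 / (1 + 1.995) = 0.3339.
(b) OCl⁻ = (1 − 0.3339) × 2.26 ppm = 1.505 ppm.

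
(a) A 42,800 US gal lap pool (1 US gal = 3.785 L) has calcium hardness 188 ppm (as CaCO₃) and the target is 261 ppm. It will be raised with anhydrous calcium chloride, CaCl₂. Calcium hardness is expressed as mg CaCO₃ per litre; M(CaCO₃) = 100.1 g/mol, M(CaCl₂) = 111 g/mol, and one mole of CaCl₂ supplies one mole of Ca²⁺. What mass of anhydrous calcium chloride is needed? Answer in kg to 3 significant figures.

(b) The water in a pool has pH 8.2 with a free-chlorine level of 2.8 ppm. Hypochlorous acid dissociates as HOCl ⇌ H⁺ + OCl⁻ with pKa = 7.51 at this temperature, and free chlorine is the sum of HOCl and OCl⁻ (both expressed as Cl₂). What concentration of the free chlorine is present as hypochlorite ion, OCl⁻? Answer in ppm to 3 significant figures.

(a) 13.1 kg; (b) 2.33 ppm

(a) Volume: 42,800 US gal × 3.785 L/gal = 161,998 L.
(a) Hardness to add: (261 − 188) = 73 mg/L as CaCO₃ × 161,998 L = 11,830 g as CaCO₃.
(a) Moles of Ca²⁺ (1 mol Ca²⁺ ≡ 1 mol CaCO₃): 11,830 / 100.1 g/mol = 118.1 mol.
(a) Mass of CaCl₂: 118.1 × 111 = 13,110 g.

(b) [OCl⁻]/[HOCl] = 10^(pH − pKa) = 10^(8.2 − 7.51) = 10^0.69 = 4.898.
(b) Fraction as HOCl = 1 / (1 + 4.898) = 0.1696.
(b) OCl⁻ = (1 − 0.1696) × 2.8 ppm = 2.325 ppm.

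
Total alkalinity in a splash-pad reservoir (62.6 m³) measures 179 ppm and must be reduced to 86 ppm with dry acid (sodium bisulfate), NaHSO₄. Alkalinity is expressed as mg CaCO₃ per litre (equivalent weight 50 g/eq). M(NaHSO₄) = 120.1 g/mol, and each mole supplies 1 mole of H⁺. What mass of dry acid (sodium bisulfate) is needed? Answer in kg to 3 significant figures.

14.0 kg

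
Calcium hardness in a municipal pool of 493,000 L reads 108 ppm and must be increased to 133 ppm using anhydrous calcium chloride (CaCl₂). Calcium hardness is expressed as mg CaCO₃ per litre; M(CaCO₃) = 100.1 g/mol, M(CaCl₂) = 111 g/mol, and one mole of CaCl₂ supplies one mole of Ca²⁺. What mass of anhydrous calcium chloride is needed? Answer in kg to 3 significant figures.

13.7 kg

Hardness to add: (133 − 108) = 25 mg/L as CaCO₃ × 493,000 L = 12,320 g as CaCO₃.
Moles of Ca²⁺ (1 mol Ca²⁺ ≡ 1 mol CaCO₃): 12,320 / 100.1 g/mol = 123.1 mol.
Mass of CaCl₂: 123.1 × 111 = 13,670 g.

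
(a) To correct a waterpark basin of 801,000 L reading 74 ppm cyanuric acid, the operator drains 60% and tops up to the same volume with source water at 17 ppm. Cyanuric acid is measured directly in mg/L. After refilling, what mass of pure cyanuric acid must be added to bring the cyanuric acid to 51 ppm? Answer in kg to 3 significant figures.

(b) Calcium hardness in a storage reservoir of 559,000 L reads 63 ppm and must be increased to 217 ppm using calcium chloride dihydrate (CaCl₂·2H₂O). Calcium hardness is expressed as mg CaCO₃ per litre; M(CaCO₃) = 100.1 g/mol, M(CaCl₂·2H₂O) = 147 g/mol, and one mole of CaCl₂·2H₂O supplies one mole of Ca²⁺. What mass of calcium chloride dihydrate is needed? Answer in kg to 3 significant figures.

(a) 8.97 kg; (b) 126 kg

(a) After draining 60% and refilling: 74 × 0.40 + 17 × 0.60 = 39.8 ppm.
(a) Deficit to target: 51 − 39.8 = 11.2 mg/L.
(a) Mass: 11.2 mg/L × 801,000 L = 8971 g cyanuric acid.

(b) Hardness to add: (217 − 63) = 154 mg/L as CaCO₃ × 559,000 L = 86,090 g as CaCO₃.
(b) Moles of Ca²⁺ (1 mol Ca²⁺ ≡ 1 mol CaCO₃): 86,090 / 100.1 g/mol = 860 mol.
(b) Mass of CaCl₂·2H₂O: 860 × 147 = 126,400 g.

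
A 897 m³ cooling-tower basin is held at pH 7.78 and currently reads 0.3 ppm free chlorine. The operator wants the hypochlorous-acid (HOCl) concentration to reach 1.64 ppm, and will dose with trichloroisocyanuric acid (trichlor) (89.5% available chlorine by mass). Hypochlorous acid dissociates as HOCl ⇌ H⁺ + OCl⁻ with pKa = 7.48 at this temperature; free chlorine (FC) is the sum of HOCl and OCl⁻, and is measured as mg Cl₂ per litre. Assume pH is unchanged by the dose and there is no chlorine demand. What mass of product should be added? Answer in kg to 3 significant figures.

4.62 kg

Volume: 897 m³ = 897,000 L.
[OCl⁻]/[HOCl] = 10^(pH − pKa) = 10^(7.78 − 7.48) = 1.995; fraction as HOCl = 1/(1 + 1.995) = 0.3339.
Free chlorine required for 1.64 ppm HOCl: 1.64 / 0.3339 = 4.912 ppm.
FC to add: 4.912 − 0.3 = 4.612 mg/L as Cl₂.
Cl₂ equivalent: 4.612 mg/L × 897,000 L = 4137 g.
Product at 89.5% available Cl: 4137 / 0.895 = 4623 g.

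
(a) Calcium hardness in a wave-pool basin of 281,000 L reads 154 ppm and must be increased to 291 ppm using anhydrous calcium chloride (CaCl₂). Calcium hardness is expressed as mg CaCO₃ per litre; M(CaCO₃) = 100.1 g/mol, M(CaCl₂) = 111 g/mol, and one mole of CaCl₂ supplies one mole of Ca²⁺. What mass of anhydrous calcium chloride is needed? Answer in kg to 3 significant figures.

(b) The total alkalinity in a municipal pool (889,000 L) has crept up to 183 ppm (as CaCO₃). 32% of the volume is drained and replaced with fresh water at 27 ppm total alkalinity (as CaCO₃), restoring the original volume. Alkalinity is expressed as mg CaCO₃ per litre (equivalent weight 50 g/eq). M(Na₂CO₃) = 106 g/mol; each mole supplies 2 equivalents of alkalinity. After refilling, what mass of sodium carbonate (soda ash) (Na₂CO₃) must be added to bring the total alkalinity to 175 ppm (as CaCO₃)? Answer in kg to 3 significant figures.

(a) 42.7 kg; (b) 39.5 kg

(a) Hardness to add: (291 − 154) = 137 mg/L as CaCO₃ × 281,000 L = 38,500 g as CaCO₃.
(a) Moles of Ca²⁺ (1 mol Ca²⁺ ≡ 1 mol CaCO₃): 38,500 / 100.1 g/mol = 384.6 mol.
(a) Mass of CaCl₂: 384.6 × 111 = 42,690 g.

(b) After draining 32% and refilling: 183 × 0.68 + 27 × 0.32 = 133.08 ppm.
(b) Deficit to target: 175 − 133.08 = 41.92 mg/L.
(b) As CaCO₃: 41.92 mg/L × 889,000 L = 37,270 g; ÷ 50 g/eq ÷ 2 = 372.7 mol Na₂CO₃.
(b) Mass: 372.7 × 106 = 39,500 g.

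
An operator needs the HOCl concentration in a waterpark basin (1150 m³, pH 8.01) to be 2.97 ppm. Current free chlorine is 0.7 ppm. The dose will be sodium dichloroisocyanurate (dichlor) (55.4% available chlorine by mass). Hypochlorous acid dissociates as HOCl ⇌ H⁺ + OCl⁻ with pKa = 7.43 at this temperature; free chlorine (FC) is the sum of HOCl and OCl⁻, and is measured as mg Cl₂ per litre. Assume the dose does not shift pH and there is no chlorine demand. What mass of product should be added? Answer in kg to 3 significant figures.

28.2 kg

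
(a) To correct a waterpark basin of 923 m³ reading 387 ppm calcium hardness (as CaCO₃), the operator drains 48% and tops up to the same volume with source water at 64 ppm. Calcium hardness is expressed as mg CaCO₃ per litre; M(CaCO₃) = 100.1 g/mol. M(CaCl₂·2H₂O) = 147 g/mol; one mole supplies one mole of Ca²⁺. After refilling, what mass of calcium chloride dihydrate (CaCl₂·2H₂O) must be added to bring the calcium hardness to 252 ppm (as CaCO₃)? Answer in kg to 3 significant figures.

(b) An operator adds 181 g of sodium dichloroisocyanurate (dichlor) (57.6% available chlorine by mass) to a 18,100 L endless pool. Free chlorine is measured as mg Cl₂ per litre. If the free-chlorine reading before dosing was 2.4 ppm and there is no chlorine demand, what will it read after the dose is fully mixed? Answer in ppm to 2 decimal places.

(a) Volume: 923 m³ = 923,000 L.
(a) After draining 48% and refilling: 387 × 0.52 + 64 × 0.48 = 231.96 ppm.
(a) Deficit to target: 252 − 231.96 = 20.04 mg/L.
(a) As CaCO₃: 20.04 mg/L × 923,000 L = 18,500 g; ÷ 100.1 = 184.8 mol Ca²⁺.
(a) Mass: 184.8 × 147 = 27,160 g.

(b) Available chlorine delivered: 181 g × 0.576 = 104.3 g as Cl₂.
(b) Concentration rise: 104.3 g / 18,100 L = 5.76 mg/L = 5.76 ppm.
(b) Final FC: 2.4 + 5.76 = 8.16 ppm.

(a) 27.2 kg; (b) 8.16 ppm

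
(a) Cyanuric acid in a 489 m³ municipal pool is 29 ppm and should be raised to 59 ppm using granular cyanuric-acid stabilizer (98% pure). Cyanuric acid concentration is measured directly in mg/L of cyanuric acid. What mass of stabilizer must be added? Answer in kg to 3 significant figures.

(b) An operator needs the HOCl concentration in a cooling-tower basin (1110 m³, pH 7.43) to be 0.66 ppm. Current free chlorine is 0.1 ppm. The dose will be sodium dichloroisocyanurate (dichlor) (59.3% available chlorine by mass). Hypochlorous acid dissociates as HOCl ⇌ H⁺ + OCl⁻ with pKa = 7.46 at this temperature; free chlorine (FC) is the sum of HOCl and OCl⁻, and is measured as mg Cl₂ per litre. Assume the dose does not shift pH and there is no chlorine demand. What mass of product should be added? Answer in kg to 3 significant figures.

(a) Volume: 489 m³ = 489,000 L.
(a) CYA to add: (59 − 29) = 30 mg/L × 489,000 L = 14,670 g cyanuric acid.
(a) At 98% purity: 14,670 / 0.98 = 14,970 g product.

(b) Volume: 1110 m³ = 1,110,000 L.
(b) [OCl⁻]/[HOCl] = 10^(pH − pKa) = 10^(7.43 − 7.46) = 0.9333; fraction as HOCl = 1/(1 + 0.9333) = 0.5173.
(b) Free chlorine required for 0.66 ppm HOCl: 0.66 / 0.5173 = 1.276 ppm.
(b) FC to add: 1.276 − 0.1 = 1.176 mg/L as Cl₂.
(b) Cl₂ equivalent: 1.176 mg/L × 1,110,000 L = 1305 g.
(b) Product at 59.3% available Cl: 1305 / 0.593 = 2201 g.

(a) 15.0 kg; (b) 2.20 kg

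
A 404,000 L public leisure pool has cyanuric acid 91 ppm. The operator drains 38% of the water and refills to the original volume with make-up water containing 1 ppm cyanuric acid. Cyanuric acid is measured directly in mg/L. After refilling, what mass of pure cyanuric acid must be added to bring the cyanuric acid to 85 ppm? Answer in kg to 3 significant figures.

11.4 kg

After draining 38% and refilling: 91 × 0.62 + 1 × 0.38 = 56.8 ppm.
Deficit to target: 85 − 56.8 = 28.2 mg/L.
Mass: 28.2 mg/L × 404,000 L = 11,390 g cyanuric acid.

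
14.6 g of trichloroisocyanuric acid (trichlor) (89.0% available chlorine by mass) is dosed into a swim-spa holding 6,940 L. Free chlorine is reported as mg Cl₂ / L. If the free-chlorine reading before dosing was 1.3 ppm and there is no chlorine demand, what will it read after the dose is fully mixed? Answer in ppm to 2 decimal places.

3.17 ppm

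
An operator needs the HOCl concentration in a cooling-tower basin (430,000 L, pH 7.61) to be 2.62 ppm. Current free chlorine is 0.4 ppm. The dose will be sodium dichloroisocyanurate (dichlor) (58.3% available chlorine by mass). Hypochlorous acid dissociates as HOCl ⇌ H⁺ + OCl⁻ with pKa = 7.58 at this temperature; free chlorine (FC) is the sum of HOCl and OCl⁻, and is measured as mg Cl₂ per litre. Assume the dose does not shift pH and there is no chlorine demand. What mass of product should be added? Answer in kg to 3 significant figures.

[OCl⁻]/[HOCl] = 10^(pH − pKa) = 10^(7.61 − 7.58) = 1.072; fraction as HOCl = 1/(1 + 1.072) = 0.4827.
Free chlorine required for 2.62 ppm HOCl: 2.62 / 0.4827 = 5.427 ppm.
FC to add: 5.427 − 0.4 = 5.027 mg/L as Cl₂.
Cl₂ equivalent: 5.027 mg/L × 430,000 L = 2162 g.
Product at 58.3% available Cl: 2162 / 0.583 = 3708 g.

3.71 kg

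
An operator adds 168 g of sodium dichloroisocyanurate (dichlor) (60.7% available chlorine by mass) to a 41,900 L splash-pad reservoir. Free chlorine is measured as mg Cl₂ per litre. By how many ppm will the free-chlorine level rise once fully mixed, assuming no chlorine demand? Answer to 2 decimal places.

2.43 ppm

Available chlorine delivered: 168 g × 0.607 = 102 g as Cl₂.
Concentration rise: 102 g / 41,900 L = 2.434 mg/L = 2.43 ppm.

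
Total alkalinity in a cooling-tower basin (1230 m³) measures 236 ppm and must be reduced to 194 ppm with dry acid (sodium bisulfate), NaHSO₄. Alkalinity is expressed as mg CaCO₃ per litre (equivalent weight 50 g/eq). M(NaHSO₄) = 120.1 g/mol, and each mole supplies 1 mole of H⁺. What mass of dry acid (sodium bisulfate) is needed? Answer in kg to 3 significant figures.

124 kg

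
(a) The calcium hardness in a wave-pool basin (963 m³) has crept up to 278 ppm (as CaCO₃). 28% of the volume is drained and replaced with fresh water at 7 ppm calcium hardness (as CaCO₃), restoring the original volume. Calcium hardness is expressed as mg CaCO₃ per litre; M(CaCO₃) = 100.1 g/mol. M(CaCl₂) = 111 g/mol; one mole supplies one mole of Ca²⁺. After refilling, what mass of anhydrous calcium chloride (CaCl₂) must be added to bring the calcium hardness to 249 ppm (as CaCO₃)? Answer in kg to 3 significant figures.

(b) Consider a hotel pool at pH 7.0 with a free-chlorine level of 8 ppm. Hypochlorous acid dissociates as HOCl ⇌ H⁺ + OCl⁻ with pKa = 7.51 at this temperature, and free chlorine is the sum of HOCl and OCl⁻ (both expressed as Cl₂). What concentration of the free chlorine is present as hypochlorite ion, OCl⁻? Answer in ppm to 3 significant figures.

(a) Volume: 963 m³ = 963,000 L.
(a) After draining 28% and refilling: 278 × 0.72 + 7 × 0.28 = 202.12 ppm.
(a) Deficit to target: 249 − 202.12 = 46.88 mg/L.
(a) As CaCO₃: 46.88 mg/L × 963,000 L = 45,150 g; ÷ 100.1 = 451 mol Ca²⁺.
(a) Mass: 451 × 111 = 50,060 g.

(b) [OCl⁻]/[HOCl] = 10^(pH − pKa) = 10^(7.0 − 7.51) = 10^-0.51 = 0.309.
(b) Fraction as HOCl = 1 / (1 + 0.309) = 0.7639.
(b) OCl⁻ = (1 − 0.7639) × 8 ppm = 1.889 ppm.

(a) 50.1 kg; (b) 1.89 ppm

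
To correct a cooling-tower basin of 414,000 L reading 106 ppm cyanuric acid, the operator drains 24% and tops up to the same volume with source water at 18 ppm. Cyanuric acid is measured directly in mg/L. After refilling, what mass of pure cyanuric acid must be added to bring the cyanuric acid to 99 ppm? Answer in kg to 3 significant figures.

5.85 kg

After draining 24% and refilling: 106 × 0.76 + 18 × 0.24 = 84.88 ppm.
Deficit to target: 99 − 84.88 = 14.12 mg/L.
Mass: 14.12 mg/L × 414,000 L = 5846 g cyanuric acid.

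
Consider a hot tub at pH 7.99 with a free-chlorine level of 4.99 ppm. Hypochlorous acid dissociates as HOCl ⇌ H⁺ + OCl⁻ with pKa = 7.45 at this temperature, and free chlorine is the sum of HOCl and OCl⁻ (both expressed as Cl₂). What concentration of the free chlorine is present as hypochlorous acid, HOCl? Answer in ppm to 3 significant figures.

[OCl⁻]/[HOCl] = 10^(pH − pKa) = 10^(7.99 − 7.45) = 10^0.54 = 3.467.
Fraction as HOCl = 1 / (1 + 3.467) = 0.2238.
HOCl = 0.2238 × 4.99 ppm = 1.117 ppm.

1.12 ppm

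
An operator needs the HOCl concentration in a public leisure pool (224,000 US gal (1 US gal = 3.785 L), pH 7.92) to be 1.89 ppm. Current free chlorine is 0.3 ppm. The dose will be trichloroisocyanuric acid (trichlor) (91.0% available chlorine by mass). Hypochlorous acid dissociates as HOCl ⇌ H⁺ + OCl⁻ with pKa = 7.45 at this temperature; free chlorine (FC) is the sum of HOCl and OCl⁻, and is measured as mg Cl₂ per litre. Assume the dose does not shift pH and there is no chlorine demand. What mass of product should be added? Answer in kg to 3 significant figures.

Volume: 224,000 US gal × 3.785 L/gal = 847,840 L.
[OCl⁻]/[HOCl] = 10^(pH − pKa) = 10^(7.92 − 7.45) = 2.951; fraction as HOCl = 1/(1 + 2.951) = 0.2531.
Free chlorine required for 1.89 ppm HOCl: 1.89 / 0.2531 = 7.468 ppm.
FC to add: 7.468 − 0.3 = 7.168 mg/L as Cl₂.
Cl₂ equivalent: 7.168 mg/L × 847,840 L = 6077 g.
Product at 91.0% available Cl: 6077 / 0.91 = 6678 g.

6.68 kg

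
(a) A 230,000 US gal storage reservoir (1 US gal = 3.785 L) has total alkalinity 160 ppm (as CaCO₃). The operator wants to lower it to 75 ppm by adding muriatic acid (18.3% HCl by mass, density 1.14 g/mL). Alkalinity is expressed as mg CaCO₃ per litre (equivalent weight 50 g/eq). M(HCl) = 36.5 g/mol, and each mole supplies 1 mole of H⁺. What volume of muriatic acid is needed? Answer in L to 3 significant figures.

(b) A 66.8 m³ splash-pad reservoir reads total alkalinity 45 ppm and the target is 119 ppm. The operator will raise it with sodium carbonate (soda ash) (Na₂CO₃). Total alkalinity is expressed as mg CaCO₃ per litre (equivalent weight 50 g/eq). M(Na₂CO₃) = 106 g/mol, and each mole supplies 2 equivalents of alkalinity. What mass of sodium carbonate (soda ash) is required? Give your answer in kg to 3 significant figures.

(a) Volume: 230,000 US gal × 3.785 L/gal = 870,550 L.
(a) Alkalinity to neutralize: (160 − 75) = 85 mg/L as CaCO₃ × 870,550 L = 74,000 g as CaCO₃.
(a) Equivalents of H⁺ required: 74,000 ÷ 50 g/eq = 1480 eq = 1480 mol HCl.
(a) Mass of HCl: 1480 × 36.5 = 54,020 g.
(a) Mass of 18.3% solution: 54,020 / 0.183 = 295,200 g.
(a) Volume: 295,200 g ÷ 1.14 g/mL = 258,900 mL.

(b) Volume: 66.8 m³ = 66,800 L.
(b) Alkalinity to add: (119 − 45) = 74 mg/L as CaCO₃ × 66,800 L = 4943 g as CaCO₃.
(b) Equivalents: 4943 g ÷ 50 g/eq = 98.86 eq.
(b) Each mole of Na₂CO₃ supplies 2 eq, so 98.86 / 2 = 49.43 mol.
(b) Mass: 49.43 mol × 106 g/mol = 5240 g.

(a) 259 L; (b) 5.24 kg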